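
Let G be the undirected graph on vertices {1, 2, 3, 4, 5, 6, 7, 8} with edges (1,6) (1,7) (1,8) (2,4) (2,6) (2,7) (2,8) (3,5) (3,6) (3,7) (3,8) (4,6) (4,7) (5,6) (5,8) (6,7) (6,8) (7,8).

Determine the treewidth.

3

A width-3 tree decomposition is:
Bags: B1 = {1, 6, 7, 8}  B2 = {2, 6, 7, 8}  B3 = {3, 6, 7, 8}  B4 = {2, 4, 6, 7}  B5 = {3, 5, 6, 8}
Tree: B1–B2, B1–B3, B2–B4, B3–B5
Each bag holds 4 vertices, so the decomposition has width 3, which upper-bounds the treewidth. Conversely, {3, 5, 6, 8} is a clique of size 4, and the vertices of any clique must share a bag in every tree decomposition; so some bag has ≥ 4 vertices and tw(G) ≥ 3. Therefore the treewidth is 3.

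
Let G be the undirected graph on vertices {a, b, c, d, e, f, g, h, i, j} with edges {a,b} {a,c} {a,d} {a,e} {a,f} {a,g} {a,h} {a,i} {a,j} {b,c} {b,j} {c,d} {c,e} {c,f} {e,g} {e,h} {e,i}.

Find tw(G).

2

A width-2 tree decomposition is:
Bags: B1 = {a, b, j}  B2 = {a, b, c}  B3 = {a, c, e}  B4 = {a, e, h}  B5 = {a, e, i}  B6 = {a, c, d}  B7 = {a, c, f}  B8 = {a, e, g}
Tree: B1–B2, B2–B3, B3–B4, B4–B5, B2–B6, B3–B7, B3–B8
The largest bag has 3 vertices, giving width 2; this decomposition certifies tw(G) ≤ 2. Conversely, {a, e, g} is a clique of size 3, and the vertices of any clique must share a bag in every tree decomposition; so some bag has ≥ 3 vertices and tw(G) ≥ 2. The upper and lower bounds meet at 2, so that is the treewidth.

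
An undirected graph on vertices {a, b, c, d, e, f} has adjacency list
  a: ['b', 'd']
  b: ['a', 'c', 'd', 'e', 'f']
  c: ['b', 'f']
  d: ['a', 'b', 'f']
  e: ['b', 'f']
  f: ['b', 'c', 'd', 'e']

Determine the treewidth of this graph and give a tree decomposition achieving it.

Treewidth 2.
Bags: B1 = {b, d, f}  B2 = {b, e, f}  B3 = {a, b, d}  B4 = {b, c, f}
Tree: B1–B2, B1–B3, B2–B4

Each bag holds 3 vertices, so the decomposition has width 2, which upper-bounds the treewidth. On the other hand G contains the 3-clique {a, b, d}. A clique must lie in a single bag of any decomposition, so no decomposition can have width below 2. Combining the bounds, tw(G) = 2.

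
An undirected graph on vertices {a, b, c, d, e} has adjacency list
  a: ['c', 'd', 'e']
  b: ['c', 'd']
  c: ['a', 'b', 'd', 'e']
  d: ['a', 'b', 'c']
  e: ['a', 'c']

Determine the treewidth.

A width-2 tree decomposition is:
Bags: B1 = {a, c, d}  B2 = {a, c, e}  B3 = {b, c, d}
Tree: B1–B2, B1–B3
Every bag has size at most 3, so the width is 3 − 1 = 2 and tw(G) ≤ 2. Conversely, {a, c, d} is a clique of size 3, and the vertices of any clique must share a bag in every tree decomposition; so some bag has ≥ 3 vertices and tw(G) ≥ 2. Combining the bounds, tw(G) = 2.

2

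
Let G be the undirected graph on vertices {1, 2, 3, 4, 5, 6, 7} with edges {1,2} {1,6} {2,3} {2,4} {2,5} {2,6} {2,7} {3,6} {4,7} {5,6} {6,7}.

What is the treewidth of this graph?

2

A width-2 tree decomposition is:
Bags: B1 = {2, 6, 7}  B2 = {2, 5, 6}  B3 = {2, 4, 7}  B4 = {1, 2, 6}  B5 = {2, 3, 6}
Tree: B1–B2, B1–B3, B1–B4, B4–B5
Each bag holds 3 vertices, so the decomposition has width 2, which upper-bounds the treewidth. Conversely, {2, 4, 7} is a clique of size 3, and the vertices of any clique must share a bag in every tree decomposition; so some bag has ≥ 3 vertices and tw(G) ≥ 2. The upper and lower bounds meet at 2, so that is the treewidth.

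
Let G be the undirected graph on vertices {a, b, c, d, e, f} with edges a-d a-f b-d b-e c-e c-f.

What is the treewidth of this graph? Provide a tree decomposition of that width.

Every bag has size at most 3, so the width is 3 − 1 = 2 and tw(G) ≤ 2. For the lower bound, G contains the cycle f–c–e–b–d–a–f, so G is not a forest; only forests have treewidth ≤ 1, hence tw(G) ≥ 2. The upper and lower bounds meet at 2, so that is the treewidth.

Treewidth 2.
Bags: B1 = {c, e, f}  B2 = {b, e, f}  B3 = {b, d, f}  B4 = {a, d, f}
Tree: B1–B2, B2–B3, B3–B4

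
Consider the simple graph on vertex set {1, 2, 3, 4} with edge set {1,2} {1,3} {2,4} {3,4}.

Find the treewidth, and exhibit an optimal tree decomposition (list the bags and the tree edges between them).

Treewidth 2.
Bags: B1 = {1, 3, 4}  B2 = {1, 2, 4}
Tree: B1–B2

Every bag has size at most 3, so the width is 3 − 1 = 2 and tw(G) ≤ 2. For the lower bound, G contains the cycle 1–3–4–2–1, so G is not a forest; only forests have treewidth ≤ 1, hence tw(G) ≥ 2. Hence tw(G) = 2 exactly.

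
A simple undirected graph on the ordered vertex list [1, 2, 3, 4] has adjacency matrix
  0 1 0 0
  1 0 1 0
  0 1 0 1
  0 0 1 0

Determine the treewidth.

1

A width-1 tree decomposition is:
Bags: B1 = {1, 2}  B2 = {2, 3}  B3 = {3, 4}
Tree: B1–B2, B2–B3
Each bag holds 2 vertices, so the decomposition has width 1, which upper-bounds the treewidth. G has an edge, so its treewidth is at least 1. Therefore the treewidth is 1.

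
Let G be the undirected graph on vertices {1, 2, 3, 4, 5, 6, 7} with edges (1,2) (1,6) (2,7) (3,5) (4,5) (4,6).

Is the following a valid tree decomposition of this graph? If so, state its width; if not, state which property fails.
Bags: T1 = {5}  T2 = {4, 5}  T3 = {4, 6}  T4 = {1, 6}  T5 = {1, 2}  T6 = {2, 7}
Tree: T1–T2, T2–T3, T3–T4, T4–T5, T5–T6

A tree decomposition must satisfy three properties: every vertex lies in some bag; for every edge, both endpoints lie together in some bag; and for every vertex, the bags containing it form a connected subtree. Here vertex 3 appears in no bag, so the decomposition is invalid.

No — vertex 3 appears in no bag.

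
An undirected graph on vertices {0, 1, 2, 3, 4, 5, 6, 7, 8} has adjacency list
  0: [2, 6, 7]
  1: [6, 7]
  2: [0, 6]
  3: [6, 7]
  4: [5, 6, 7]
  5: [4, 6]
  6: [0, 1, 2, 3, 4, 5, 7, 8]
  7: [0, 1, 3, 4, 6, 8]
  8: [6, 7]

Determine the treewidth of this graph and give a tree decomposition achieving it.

Every bag has size at most 3, so the width is 3 − 1 = 2 and tw(G) ≤ 2. Conversely, {0, 2, 6} is a clique of size 3, and the vertices of any clique must share a bag in every tree decomposition; so some bag has ≥ 3 vertices and tw(G) ≥ 2. Combining the bounds, tw(G) = 2.

Treewidth 2.
Bags: B1 = {0, 6, 7}  B2 = {1, 6, 7}  B3 = {4, 6, 7}  B4 = {6, 7, 8}  B5 = {4, 5, 6}  B6 = {0, 2, 6}  B7 = {3, 6, 7}
Tree: B1–B2, B1–B3, B3–B4, B3–B5, B1–B6, B2–B7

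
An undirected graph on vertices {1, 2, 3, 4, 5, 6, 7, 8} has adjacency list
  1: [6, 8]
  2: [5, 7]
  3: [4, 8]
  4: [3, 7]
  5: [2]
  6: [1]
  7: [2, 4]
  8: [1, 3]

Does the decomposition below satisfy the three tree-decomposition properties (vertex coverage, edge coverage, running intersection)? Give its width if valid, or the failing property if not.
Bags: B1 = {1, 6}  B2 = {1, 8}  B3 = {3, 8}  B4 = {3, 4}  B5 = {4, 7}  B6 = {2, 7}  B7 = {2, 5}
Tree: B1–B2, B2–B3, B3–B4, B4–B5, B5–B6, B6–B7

Yes; width 1.

Every vertex of G appears in some bag (union = {1, 2, 3, 4, 5, 6, 7, 8}); every edge is covered by a bag; and for each vertex v the set of bags containing v is connected in the bag tree. The decomposition is therefore valid. The largest bag has 2 vertices, so the width is 1.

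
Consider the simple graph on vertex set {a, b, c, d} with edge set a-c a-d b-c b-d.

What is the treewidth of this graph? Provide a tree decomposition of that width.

Treewidth 2.
Bags: B1 = {a, b, d}  B2 = {a, b, c}
Tree: B1–B2

The largest bag has 3 vertices, giving width 2; this decomposition certifies tw(G) ≤ 2. For the lower bound, G contains the cycle b–d–a–c–b, so G is not a forest; only forests have treewidth ≤ 1, hence tw(G) ≥ 2. The upper and lower bounds meet at 2, so that is the treewidth.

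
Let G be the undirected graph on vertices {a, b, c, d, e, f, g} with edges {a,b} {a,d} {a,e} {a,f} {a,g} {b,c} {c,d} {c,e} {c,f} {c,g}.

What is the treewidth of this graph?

2

A width-2 tree decomposition is:
Bags: B1 = {a, c, g}  B2 = {a, c, d}  B3 = {a, c, f}  B4 = {a, c, e}  B5 = {a, b, c}
Tree: B1–B2, B2–B3, B3–B4, B4–B5
Each bag holds 3 vertices, so the decomposition has width 2, which upper-bounds the treewidth. For the lower bound, G contains the cycle a–g–c–d–a, so G is not a forest; only forests have treewidth ≤ 1, hence tw(G) ≥ 2. Therefore the treewidth is 2.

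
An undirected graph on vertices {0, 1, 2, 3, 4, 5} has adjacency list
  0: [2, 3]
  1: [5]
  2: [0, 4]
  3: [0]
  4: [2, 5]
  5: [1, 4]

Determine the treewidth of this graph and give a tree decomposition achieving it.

Each bag holds 2 vertices, so the decomposition has width 1, which upper-bounds the treewidth. Any graph with an edge has treewidth ≥ 1, and G has the edge 3–0. Combining the bounds, tw(G) = 1.

Treewidth 1.
One optimal decomposition is:
Bags: B1 = {0, 3}  B2 = {0, 2}  B3 = {2, 4}  B4 = {4, 5}  B5 = {1, 5}
Tree: B1–B2, B2–B3, B3–B4, B4–B5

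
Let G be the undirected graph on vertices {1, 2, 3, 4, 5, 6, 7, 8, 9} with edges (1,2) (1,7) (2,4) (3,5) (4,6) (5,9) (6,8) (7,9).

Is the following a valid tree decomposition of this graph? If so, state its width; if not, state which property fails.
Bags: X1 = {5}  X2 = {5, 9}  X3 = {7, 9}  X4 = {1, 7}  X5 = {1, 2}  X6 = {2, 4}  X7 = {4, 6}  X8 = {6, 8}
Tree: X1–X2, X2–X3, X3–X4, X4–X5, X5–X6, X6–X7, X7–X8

A tree decomposition must satisfy three properties: every vertex lies in some bag; for every edge, both endpoints lie together in some bag; and for every vertex, the bags containing it form a connected subtree. Here vertex 3 appears in no bag, so the decomposition is invalid.

No — vertex 3 appears in no bag.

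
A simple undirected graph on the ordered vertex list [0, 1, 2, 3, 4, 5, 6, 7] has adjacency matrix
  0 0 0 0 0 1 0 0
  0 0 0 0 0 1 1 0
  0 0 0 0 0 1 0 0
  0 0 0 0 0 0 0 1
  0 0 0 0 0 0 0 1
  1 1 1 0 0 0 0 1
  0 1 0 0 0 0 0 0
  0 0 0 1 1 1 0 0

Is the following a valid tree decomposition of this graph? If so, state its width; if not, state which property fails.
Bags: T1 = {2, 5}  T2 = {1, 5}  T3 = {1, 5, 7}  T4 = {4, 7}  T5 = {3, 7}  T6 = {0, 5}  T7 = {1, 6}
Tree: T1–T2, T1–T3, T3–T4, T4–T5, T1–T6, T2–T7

A tree decomposition must satisfy three properties: every vertex lies in some bag; for every edge, both endpoints lie together in some bag; and for every vertex, the bags containing it form a connected subtree. Here bags containing vertex 1 are not connected in the tree, so the decomposition is invalid.

No — bags containing vertex 1 are not connected in the tree.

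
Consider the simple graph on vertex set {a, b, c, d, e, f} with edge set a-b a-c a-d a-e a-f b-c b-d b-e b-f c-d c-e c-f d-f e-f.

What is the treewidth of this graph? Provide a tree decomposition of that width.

Each bag holds 5 vertices, so the decomposition has width 4, which upper-bounds the treewidth. On the other hand G contains the 5-clique {a, b, c, d, f}. A clique must lie in a single bag of any decomposition, so no decomposition can have width below 4. The upper and lower bounds meet at 4, so that is the treewidth.

Treewidth 4.
One optimal decomposition is:
Bags: B1 = {a, b, c, e, f}  B2 = {a, b, c, d, f}
Tree: B1–B2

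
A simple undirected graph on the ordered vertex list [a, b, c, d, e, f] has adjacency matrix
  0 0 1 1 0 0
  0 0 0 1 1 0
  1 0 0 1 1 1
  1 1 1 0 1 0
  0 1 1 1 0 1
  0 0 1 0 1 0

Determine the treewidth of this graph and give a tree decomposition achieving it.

Treewidth 2.
One optimal decomposition is:
Bags: B1 = {c, d, e}  B2 = {b, d, e}  B3 = {c, e, f}  B4 = {a, c, d}
Tree: B1–B2, B1–B3, B1–B4

Each bag holds 3 vertices, so the decomposition has width 2, which upper-bounds the treewidth. Conversely, {c, d, e} is a clique of size 3, and the vertices of any clique must share a bag in every tree decomposition; so some bag has ≥ 3 vertices and tw(G) ≥ 2. Hence tw(G) = 2 exactly.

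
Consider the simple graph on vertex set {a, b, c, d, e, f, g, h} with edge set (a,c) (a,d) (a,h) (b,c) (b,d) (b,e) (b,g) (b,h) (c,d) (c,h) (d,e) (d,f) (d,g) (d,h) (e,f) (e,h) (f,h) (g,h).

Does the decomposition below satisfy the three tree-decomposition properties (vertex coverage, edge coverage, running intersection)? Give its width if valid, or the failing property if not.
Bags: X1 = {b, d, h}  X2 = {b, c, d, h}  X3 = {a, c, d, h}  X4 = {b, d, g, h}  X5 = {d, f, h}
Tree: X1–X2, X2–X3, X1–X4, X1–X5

No — vertex e appears in no bag.

A tree decomposition must satisfy three properties: every vertex lies in some bag; for every edge, both endpoints lie together in some bag; and for every vertex, the bags containing it form a connected subtree. Here vertex e appears in no bag, so the decomposition is invalid.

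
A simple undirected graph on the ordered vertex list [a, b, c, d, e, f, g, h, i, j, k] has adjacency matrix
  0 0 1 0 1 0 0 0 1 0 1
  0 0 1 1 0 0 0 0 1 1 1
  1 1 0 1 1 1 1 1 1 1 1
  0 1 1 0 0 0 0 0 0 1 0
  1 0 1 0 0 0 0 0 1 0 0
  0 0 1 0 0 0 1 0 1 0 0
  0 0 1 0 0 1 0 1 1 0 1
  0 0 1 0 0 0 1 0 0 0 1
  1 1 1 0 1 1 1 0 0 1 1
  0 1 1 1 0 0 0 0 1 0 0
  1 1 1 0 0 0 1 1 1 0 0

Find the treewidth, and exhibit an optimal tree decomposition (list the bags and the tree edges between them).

Treewidth 3.
Bags: B1 = {c, g, i, k}  B2 = {b, c, i, k}  B3 = {a, c, i, k}  B4 = {b, c, i, j}  B5 = {c, f, g, i}  B6 = {c, g, h, k}  B7 = {b, c, d, j}  B8 = {a, c, e, i}
Tree: B1–B2, B1–B3, B2–B4, B1–B5, B1–B6, B4–B7, B3–B8

Each bag holds 4 vertices, so the decomposition has width 3, which upper-bounds the treewidth. On the other hand G contains the 4-clique {b, c, d, j}. A clique must lie in a single bag of any decomposition, so no decomposition can have width below 3. The upper and lower bounds meet at 3, so that is the treewidth.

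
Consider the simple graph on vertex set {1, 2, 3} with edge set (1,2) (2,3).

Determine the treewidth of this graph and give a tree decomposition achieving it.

Every bag has size at most 2, so the width is 2 − 1 = 1 and tw(G) ≤ 1. Any graph with an edge has treewidth ≥ 1, and G has the edge 2–1. Combining the bounds, tw(G) = 1.

Treewidth 1.
One optimal decomposition is:
Bags: B1 = {1, 2}  B2 = {2, 3}
Tree: B1–B2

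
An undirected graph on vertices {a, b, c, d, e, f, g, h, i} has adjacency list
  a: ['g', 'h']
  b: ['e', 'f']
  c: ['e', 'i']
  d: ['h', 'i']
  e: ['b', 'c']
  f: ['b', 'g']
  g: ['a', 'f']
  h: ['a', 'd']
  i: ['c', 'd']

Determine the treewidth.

2

A width-2 tree decomposition is:
Bags: B1 = {d, h, i}  B2 = {a, h, i}  B3 = {a, g, i}  B4 = {f, g, i}  B5 = {b, f, i}  B6 = {b, e, i}  B7 = {c, e, i}
Tree: B1–B2, B2–B3, B3–B4, B4–B5, B5–B6, B6–B7
Every bag has size at most 3, so the width is 3 − 1 = 2 and tw(G) ≤ 2. The edges i–d–h–a–g–f–b–e–c–i form a cycle, so G is not a tree and its treewidth is at least 2. Combining the bounds, tw(G) = 2.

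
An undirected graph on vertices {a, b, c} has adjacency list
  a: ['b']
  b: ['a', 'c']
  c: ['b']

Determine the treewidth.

1

A width-1 tree decomposition is:
Bags: B1 = {a, b}  B2 = {b, c}
Tree: B1–B2
Every bag has size at most 2, so the width is 2 − 1 = 1 and tw(G) ≤ 1. Since G has at least one edge (e.g. a–b), it is not an edgeless graph, so tw(G) ≥ 1. Combining the bounds, tw(G) = 1.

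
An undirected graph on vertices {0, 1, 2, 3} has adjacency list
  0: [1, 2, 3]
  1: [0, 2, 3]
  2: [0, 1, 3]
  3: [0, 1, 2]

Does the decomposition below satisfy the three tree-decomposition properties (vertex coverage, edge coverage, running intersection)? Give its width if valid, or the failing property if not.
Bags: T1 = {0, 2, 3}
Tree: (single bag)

A tree decomposition must satisfy three properties: every vertex lies in some bag; for every edge, both endpoints lie together in some bag; and for every vertex, the bags containing it form a connected subtree. Here vertex 1 appears in no bag, so the decomposition is invalid.

No — vertex 1 appears in no bag.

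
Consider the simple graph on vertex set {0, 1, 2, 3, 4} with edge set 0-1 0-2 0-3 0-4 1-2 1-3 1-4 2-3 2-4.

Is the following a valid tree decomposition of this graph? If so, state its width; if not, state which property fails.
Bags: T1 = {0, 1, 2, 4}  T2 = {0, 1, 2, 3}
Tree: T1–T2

Every vertex of G appears in some bag (union = {0, 1, 2, 3, 4}); every edge is covered by a bag; and for each vertex v the set of bags containing v is connected in the bag tree. The decomposition is therefore valid. The largest bag has 4 vertices, so the width is 3.

Yes; width 3.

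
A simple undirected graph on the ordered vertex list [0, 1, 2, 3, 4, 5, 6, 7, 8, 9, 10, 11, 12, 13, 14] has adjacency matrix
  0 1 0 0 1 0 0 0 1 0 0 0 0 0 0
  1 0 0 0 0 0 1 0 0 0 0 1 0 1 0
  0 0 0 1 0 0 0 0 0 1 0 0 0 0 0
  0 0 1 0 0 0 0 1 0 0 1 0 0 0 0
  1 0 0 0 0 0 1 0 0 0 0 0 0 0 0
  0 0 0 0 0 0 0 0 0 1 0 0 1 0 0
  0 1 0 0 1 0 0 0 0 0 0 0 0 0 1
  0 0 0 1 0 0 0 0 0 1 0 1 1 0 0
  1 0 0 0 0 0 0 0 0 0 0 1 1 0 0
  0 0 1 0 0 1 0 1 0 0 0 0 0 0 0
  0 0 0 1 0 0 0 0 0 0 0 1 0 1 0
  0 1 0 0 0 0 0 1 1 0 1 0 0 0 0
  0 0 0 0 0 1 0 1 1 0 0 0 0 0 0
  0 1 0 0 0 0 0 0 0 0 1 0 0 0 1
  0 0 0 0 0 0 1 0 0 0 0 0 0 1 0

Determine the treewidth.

3

A width-3 tree decomposition is:
Bags: B1 = {0, 4, 6, 14}  B2 = {0, 1, 6, 14}  B3 = {0, 1, 13, 14}  B4 = {0, 1, 8, 13}  B5 = {1, 8, 11, 13}  B6 = {8, 10, 11, 13}  B7 = {8, 10, 11, 12}  B8 = {7, 10, 11, 12}  B9 = {3, 7, 10, 12}  B10 = {3, 5, 7, 12}  B11 = {3, 5, 7, 9}  B12 = {2, 3, 5, 9}
Tree: B1–B2, B2–B3, B3–B4, B4–B5, B5–B6, B6–B7, B7–B8, B8–B9, B9–B10, B10–B11, B11–B12
Each bag holds 4 vertices, so the decomposition has width 3, which upper-bounds the treewidth. For the lower bound: the 4 vertex sets {4,6,14}, {0}, {1}, {8,10,11,13} are disjoint, each induces a connected subgraph, and every pair is joined by at least one edge of G. Contracting each set to a single vertex therefore yields K_{4} as a minor, and since treewidth is minor-monotone, tw(G) ≥ tw(K_{4}) = 3. The upper and lower bounds meet at 3, so that is the treewidth.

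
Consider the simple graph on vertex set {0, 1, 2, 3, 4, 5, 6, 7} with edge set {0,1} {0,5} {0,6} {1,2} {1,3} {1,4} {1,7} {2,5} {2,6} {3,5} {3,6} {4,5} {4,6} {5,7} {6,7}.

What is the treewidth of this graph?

A width-3 tree decomposition is:
Bags: B1 = {1, 5, 6, 7}  B2 = {1, 2, 5, 6}  B3 = {1, 4, 5, 6}  B4 = {0, 1, 5, 6}  B5 = {1, 3, 5, 6}
Tree: B1–B2, B2–B3, B3–B4, B4–B5
Each bag holds 4 vertices, so the decomposition has width 3, which upper-bounds the treewidth. For the lower bound: the 4 vertex sets {1,7}, {2,6}, {5}, {4} are disjoint, each induces a connected subgraph, and every pair is joined by at least one edge of G. Contracting each set to a single vertex therefore yields K_{4} as a minor, and since treewidth is minor-monotone, tw(G) ≥ tw(K_{4}) = 3. Combining the bounds, tw(G) = 3.

3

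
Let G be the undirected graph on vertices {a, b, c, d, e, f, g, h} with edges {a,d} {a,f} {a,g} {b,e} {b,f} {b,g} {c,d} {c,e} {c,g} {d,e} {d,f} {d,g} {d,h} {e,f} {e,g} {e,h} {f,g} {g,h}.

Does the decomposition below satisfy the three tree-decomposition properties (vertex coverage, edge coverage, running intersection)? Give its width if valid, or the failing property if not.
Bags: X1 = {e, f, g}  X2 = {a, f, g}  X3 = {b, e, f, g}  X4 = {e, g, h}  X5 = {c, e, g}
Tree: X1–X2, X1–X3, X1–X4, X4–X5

No — vertex d appears in no bag.

A tree decomposition must satisfy three properties: every vertex lies in some bag; for every edge, both endpoints lie together in some bag; and for every vertex, the bags containing it form a connected subtree. Here vertex d appears in no bag, so the decomposition is invalid.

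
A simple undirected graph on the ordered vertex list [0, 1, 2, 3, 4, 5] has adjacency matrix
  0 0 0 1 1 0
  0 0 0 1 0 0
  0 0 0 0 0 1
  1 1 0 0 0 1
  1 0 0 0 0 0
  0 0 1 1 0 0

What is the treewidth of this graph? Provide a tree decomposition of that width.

Treewidth 1.
One such decomposition:
Bags: B1 = {1, 3}  B2 = {0, 3}  B3 = {0, 4}  B4 = {3, 5}  B5 = {2, 5}
Tree: B1–B2, B2–B3, B1–B4, B4–B5

Each bag holds 2 vertices, so the decomposition has width 1, which upper-bounds the treewidth. Since G has at least one edge (e.g. 3–1), it is not an edgeless graph, so tw(G) ≥ 1. Hence tw(G) = 1 exactly.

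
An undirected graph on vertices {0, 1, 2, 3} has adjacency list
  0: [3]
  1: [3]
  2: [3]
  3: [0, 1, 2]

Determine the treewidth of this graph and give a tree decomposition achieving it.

The largest bag has 2 vertices, giving width 1; this decomposition certifies tw(G) ≤ 1. Since G has at least one edge (e.g. 2–3), it is not an edgeless graph, so tw(G) ≥ 1. The upper and lower bounds meet at 1, so that is the treewidth.

Treewidth 1.
One such decomposition:
Bags: B1 = {2, 3}  B2 = {1, 3}  B3 = {0, 3}
Tree: B1–B2, B1–B3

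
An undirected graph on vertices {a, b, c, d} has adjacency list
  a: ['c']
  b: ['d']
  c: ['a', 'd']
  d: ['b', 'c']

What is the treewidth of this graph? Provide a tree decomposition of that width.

The largest bag has 2 vertices, giving width 1; this decomposition certifies tw(G) ≤ 1. Any graph with an edge has treewidth ≥ 1, and G has the edge c–d. Combining the bounds, tw(G) = 1.

Treewidth 1.
Bags: B1 = {c, d}  B2 = {a, c}  B3 = {b, d}
Tree: B1–B2, B1–B3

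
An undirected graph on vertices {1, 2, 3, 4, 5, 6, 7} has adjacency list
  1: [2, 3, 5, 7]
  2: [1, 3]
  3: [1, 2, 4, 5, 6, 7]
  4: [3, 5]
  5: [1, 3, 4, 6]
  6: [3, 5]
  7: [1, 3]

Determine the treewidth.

2

A width-2 tree decomposition is:
Bags: B1 = {1, 3, 5}  B2 = {3, 5, 6}  B3 = {1, 3, 7}  B4 = {3, 4, 5}  B5 = {1, 2, 3}
Tree: B1–B2, B1–B3, B2–B4, B1–B5
The largest bag has 3 vertices, giving width 2; this decomposition certifies tw(G) ≤ 2. Conversely, {1, 2, 3} is a clique of size 3, and the vertices of any clique must share a bag in every tree decomposition; so some bag has ≥ 3 vertices and tw(G) ≥ 2. Therefore the treewidth is 2.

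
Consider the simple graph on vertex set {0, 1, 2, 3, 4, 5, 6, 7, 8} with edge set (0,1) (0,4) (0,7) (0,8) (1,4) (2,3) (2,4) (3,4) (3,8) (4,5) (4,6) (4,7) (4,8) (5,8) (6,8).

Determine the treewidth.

A width-2 tree decomposition is:
Bags: B1 = {4, 6, 8}  B2 = {0, 4, 8}  B3 = {0, 4, 7}  B4 = {3, 4, 8}  B5 = {0, 1, 4}  B6 = {4, 5, 8}  B7 = {2, 3, 4}
Tree: B1–B2, B2–B3, B2–B4, B3–B5, B1–B6, B4–B7
The largest bag has 3 vertices, giving width 2; this decomposition certifies tw(G) ≤ 2. Conversely, {0, 4, 8} is a clique of size 3, and the vertices of any clique must share a bag in every tree decomposition; so some bag has ≥ 3 vertices and tw(G) ≥ 2. Combining the bounds, tw(G) = 2.

2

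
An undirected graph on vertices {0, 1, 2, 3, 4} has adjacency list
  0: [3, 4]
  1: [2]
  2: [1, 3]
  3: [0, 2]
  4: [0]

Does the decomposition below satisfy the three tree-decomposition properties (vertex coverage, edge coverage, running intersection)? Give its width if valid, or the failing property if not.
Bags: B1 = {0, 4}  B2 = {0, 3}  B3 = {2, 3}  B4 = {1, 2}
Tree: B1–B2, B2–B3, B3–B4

Checking the three conditions: (i) the bags cover all of {0, 1, 2, 3, 4}; (ii) for each edge, some bag contains both endpoints; (iii) the bags containing any fixed vertex form a subtree. All hold, so the decomposition is valid with width 2 − 1 = 1.

Yes; width 1.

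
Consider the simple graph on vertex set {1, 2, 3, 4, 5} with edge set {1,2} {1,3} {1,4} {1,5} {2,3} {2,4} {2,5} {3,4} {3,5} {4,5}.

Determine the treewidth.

A width-4 tree decomposition is:
Bags: B1 = {1, 2, 3, 4, 5}
Tree: (single bag)
With just one bag of size 5, the width is 5 − 1 = 4, so tw(G) ≤ 4. On the other hand G contains the 5-clique {1, 2, 3, 4, 5}. A clique must lie in a single bag of any decomposition, so no decomposition can have width below 4. The upper and lower bounds meet at 4, so that is the treewidth.

4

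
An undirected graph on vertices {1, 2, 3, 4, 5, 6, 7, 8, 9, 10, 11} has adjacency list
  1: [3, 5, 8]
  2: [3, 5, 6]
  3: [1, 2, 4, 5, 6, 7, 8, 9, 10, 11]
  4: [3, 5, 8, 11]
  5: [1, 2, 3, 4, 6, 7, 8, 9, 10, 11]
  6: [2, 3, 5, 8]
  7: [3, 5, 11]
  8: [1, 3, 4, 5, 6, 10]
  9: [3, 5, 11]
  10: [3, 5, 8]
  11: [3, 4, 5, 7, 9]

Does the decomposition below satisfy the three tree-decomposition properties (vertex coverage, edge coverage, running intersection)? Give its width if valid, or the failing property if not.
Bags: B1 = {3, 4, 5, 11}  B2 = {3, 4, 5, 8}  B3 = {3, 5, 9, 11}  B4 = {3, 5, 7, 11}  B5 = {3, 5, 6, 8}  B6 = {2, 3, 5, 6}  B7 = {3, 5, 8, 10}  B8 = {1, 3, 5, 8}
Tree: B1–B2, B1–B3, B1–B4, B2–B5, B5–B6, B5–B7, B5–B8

Vertex coverage: the bags together contain {1, 2, 3, 4, 5, 6, 7, 8, 9, 10, 11}, the full vertex set. Edge coverage: each edge of G has both endpoints in at least one bag. Running intersection: for every vertex, the bags containing it form a connected subtree. All three properties hold, so this is a valid tree decomposition of width max|bag| − 1 = 3, and hence tw(G) ≤ 3.

Yes; width 3.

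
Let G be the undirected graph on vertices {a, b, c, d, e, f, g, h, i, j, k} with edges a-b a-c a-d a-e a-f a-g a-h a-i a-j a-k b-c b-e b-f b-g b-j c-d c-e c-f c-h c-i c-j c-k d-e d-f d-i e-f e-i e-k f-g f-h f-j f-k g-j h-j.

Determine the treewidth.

4

A width-4 tree decomposition is:
Bags: B1 = {a, c, d, e, f}  B2 = {a, b, c, e, f}  B3 = {a, c, d, e, i}  B4 = {a, b, c, f, j}  B5 = {a, c, f, h, j}  B6 = {a, b, f, g, j}  B7 = {a, c, e, f, k}
Tree: B1–B2, B1–B3, B2–B4, B4–B5, B4–B6, B2–B7
Every bag has size at most 5, so the width is 5 − 1 = 4 and tw(G) ≤ 4. Conversely, {a, b, f, g, j} is a clique of size 5, and the vertices of any clique must share a bag in every tree decomposition; so some bag has ≥ 5 vertices and tw(G) ≥ 4. Combining the bounds, tw(G) = 4.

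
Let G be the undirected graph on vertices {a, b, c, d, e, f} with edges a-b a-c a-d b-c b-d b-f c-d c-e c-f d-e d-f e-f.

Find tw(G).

3

A width-3 tree decomposition is:
Bags: B1 = {c, d, e, f}  B2 = {b, c, d, f}  B3 = {a, b, c, d}
Tree: B1–B2, B2–B3
Every bag has size at most 4, so the width is 4 − 1 = 3 and tw(G) ≤ 3. Conversely, {c, d, e, f} is a clique of size 4, and the vertices of any clique must share a bag in every tree decomposition; so some bag has ≥ 4 vertices and tw(G) ≥ 3. Combining the bounds, tw(G) = 3.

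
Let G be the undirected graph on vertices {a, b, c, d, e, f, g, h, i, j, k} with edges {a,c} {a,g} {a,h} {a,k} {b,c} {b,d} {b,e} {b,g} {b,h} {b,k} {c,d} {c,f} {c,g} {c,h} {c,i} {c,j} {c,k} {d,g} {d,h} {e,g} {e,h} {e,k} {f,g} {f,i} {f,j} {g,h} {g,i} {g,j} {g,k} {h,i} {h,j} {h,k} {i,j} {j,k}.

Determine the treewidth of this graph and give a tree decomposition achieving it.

Treewidth 4.
One such decomposition:
Bags: B1 = {a, c, g, h, k}  B2 = {b, c, g, h, k}  B3 = {b, c, d, g, h}  B4 = {c, g, h, j, k}  B5 = {c, g, h, i, j}  B6 = {c, f, g, i, j}  B7 = {b, e, g, h, k}
Tree: B1–B2, B2–B3, B1–B4, B4–B5, B5–B6, B2–B7

Every bag has size at most 5, so the width is 5 − 1 = 4 and tw(G) ≤ 4. Conversely, {b, e, g, h, k} is a clique of size 5, and the vertices of any clique must share a bag in every tree decomposition; so some bag has ≥ 5 vertices and tw(G) ≥ 4. Combining the bounds, tw(G) = 4.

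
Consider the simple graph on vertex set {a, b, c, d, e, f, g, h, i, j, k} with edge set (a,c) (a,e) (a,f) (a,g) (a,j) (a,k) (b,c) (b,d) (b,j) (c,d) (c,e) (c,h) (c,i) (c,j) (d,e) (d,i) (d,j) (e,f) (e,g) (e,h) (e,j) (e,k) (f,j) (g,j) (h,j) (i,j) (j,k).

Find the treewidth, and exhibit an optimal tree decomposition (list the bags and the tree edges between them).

Treewidth 3.
One optimal decomposition is:
Bags: B1 = {c, d, e, j}  B2 = {a, c, e, j}  B3 = {c, e, h, j}  B4 = {a, e, j, k}  B5 = {c, d, i, j}  B6 = {a, e, f, j}  B7 = {b, c, d, j}  B8 = {a, e, g, j}
Tree: B1–B2, B2–B3, B2–B4, B1–B5, B4–B6, B1–B7, B2–B8

The largest bag has 4 vertices, giving width 3; this decomposition certifies tw(G) ≤ 3. For the lower bound, the 4 vertices {c, d, e, j} are pairwise adjacent, and any tree decomposition puts a clique entirely inside one bag — forcing width ≥ 3. Therefore the treewidth is 3.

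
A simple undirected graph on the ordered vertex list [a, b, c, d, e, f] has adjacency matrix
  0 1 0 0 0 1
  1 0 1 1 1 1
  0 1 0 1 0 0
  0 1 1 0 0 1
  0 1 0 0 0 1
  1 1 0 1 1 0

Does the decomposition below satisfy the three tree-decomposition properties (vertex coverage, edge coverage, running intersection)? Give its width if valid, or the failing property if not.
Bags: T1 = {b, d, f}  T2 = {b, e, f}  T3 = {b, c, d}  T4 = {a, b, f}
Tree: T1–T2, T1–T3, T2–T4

Yes; width 2.

Every vertex of G appears in some bag (union = {a, b, c, d, e, f}); every edge is covered by a bag; and for each vertex v the set of bags containing v is connected in the bag tree. The decomposition is therefore valid. The largest bag has 3 vertices, so the width is 2.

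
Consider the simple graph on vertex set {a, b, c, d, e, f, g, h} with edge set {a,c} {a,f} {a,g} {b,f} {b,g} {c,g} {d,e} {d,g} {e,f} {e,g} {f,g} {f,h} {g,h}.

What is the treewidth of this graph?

A width-2 tree decomposition is:
Bags: B1 = {e, f, g}  B2 = {a, f, g}  B3 = {d, e, g}  B4 = {a, c, g}  B5 = {b, f, g}  B6 = {f, g, h}
Tree: B1–B2, B1–B3, B2–B4, B1–B5, B1–B6
Each bag holds 3 vertices, so the decomposition has width 2, which upper-bounds the treewidth. Conversely, {d, e, g} is a clique of size 3, and the vertices of any clique must share a bag in every tree decomposition; so some bag has ≥ 3 vertices and tw(G) ≥ 2. Therefore the treewidth is 2.

2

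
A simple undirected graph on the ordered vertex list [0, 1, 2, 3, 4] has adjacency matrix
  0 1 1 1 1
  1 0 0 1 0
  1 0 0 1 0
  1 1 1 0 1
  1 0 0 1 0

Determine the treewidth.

2

A width-2 tree decomposition is:
Bags: B1 = {0, 1, 3}  B2 = {0, 2, 3}  B3 = {0, 3, 4}
Tree: B1–B2, B2–B3
Every bag has size at most 3, so the width is 3 − 1 = 2 and tw(G) ≤ 2. Conversely, {0, 1, 3} is a clique of size 3, and the vertices of any clique must share a bag in every tree decomposition; so some bag has ≥ 3 vertices and tw(G) ≥ 2. Hence tw(G) = 2 exactly.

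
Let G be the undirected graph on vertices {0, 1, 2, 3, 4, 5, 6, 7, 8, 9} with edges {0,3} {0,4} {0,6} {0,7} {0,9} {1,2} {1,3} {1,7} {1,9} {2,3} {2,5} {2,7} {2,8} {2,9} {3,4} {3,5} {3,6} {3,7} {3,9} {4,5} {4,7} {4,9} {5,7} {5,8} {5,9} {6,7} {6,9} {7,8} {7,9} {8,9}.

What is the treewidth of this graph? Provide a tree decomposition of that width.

Treewidth 4.
Bags: B1 = {0, 3, 4, 7, 9}  B2 = {3, 4, 5, 7, 9}  B3 = {2, 3, 5, 7, 9}  B4 = {1, 2, 3, 7, 9}  B5 = {2, 5, 7, 8, 9}  B6 = {0, 3, 6, 7, 9}
Tree: B1–B2, B2–B3, B3–B4, B3–B5, B1–B6

Every bag has size at most 5, so the width is 5 − 1 = 4 and tw(G) ≤ 4. On the other hand G contains the 5-clique {2, 5, 7, 8, 9}. A clique must lie in a single bag of any decomposition, so no decomposition can have width below 4. Combining the bounds, tw(G) = 4.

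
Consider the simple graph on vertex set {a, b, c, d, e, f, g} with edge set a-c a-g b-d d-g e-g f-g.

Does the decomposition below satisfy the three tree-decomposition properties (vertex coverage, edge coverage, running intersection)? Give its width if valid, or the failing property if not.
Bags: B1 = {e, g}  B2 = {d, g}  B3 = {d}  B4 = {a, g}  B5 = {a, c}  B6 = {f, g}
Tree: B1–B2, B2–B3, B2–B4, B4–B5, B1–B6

A tree decomposition must satisfy three properties: every vertex lies in some bag; for every edge, both endpoints lie together in some bag; and for every vertex, the bags containing it form a connected subtree. Here vertex b appears in no bag, so the decomposition is invalid.

No — vertex b appears in no bag.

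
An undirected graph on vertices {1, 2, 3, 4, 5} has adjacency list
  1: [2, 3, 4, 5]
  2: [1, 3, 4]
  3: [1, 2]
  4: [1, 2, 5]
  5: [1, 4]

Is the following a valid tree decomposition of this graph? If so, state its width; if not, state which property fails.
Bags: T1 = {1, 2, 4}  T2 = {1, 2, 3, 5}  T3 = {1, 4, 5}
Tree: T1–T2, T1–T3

No — bags containing vertex 5 are not connected in the tree.

A tree decomposition must satisfy three properties: every vertex lies in some bag; for every edge, both endpoints lie together in some bag; and for every vertex, the bags containing it form a connected subtree. Here bags containing vertex 5 are not connected in the tree, so the decomposition is invalid.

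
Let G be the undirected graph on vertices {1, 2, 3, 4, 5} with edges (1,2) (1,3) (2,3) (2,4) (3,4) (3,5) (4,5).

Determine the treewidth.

A width-2 tree decomposition is:
Bags: B1 = {3, 4, 5}  B2 = {2, 3, 4}  B3 = {1, 2, 3}
Tree: B1–B2, B2–B3
The largest bag has 3 vertices, giving width 2; this decomposition certifies tw(G) ≤ 2. On the other hand G contains the 3-clique {1, 2, 3}. A clique must lie in a single bag of any decomposition, so no decomposition can have width below 2. Hence tw(G) = 2 exactly.

2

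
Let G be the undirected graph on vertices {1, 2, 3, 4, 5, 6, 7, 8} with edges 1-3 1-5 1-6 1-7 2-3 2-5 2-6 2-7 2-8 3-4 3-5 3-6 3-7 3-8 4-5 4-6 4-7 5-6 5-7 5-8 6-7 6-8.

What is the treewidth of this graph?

A width-4 tree decomposition is:
Bags: B1 = {3, 4, 5, 6, 7}  B2 = {2, 3, 5, 6, 7}  B3 = {1, 3, 5, 6, 7}  B4 = {2, 3, 5, 6, 8}
Tree: B1–B2, B1–B3, B2–B4
The largest bag has 5 vertices, giving width 4; this decomposition certifies tw(G) ≤ 4. For the lower bound, the 5 vertices {2, 3, 5, 6, 8} are pairwise adjacent, and any tree decomposition puts a clique entirely inside one bag — forcing width ≥ 4. Combining the bounds, tw(G) = 4.

4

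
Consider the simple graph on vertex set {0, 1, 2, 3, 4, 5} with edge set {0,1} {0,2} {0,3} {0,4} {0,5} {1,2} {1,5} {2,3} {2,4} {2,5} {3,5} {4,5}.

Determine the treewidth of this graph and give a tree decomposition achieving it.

Treewidth 3.
One such decomposition:
Bags: B1 = {0, 1, 2, 5}  B2 = {0, 2, 4, 5}  B3 = {0, 2, 3, 5}
Tree: B1–B2, B1–B3

The largest bag has 4 vertices, giving width 3; this decomposition certifies tw(G) ≤ 3. For the lower bound, the 4 vertices {0, 1, 2, 5} are pairwise adjacent, and any tree decomposition puts a clique entirely inside one bag — forcing width ≥ 3. Combining the bounds, tw(G) = 3.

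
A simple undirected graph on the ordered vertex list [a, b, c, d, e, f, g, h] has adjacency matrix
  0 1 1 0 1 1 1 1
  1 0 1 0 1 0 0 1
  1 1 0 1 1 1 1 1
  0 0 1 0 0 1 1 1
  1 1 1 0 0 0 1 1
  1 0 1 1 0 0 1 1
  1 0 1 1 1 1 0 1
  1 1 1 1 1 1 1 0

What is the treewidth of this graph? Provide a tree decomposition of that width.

Treewidth 4.
One such decomposition:
Bags: B1 = {a, c, e, g, h}  B2 = {a, b, c, e, h}  B3 = {a, c, f, g, h}  B4 = {c, d, f, g, h}
Tree: B1–B2, B1–B3, B3–B4

Every bag has size at most 5, so the width is 5 − 1 = 4 and tw(G) ≤ 4. On the other hand G contains the 5-clique {a, c, e, g, h}. A clique must lie in a single bag of any decomposition, so no decomposition can have width below 4. Hence tw(G) = 4 exactly.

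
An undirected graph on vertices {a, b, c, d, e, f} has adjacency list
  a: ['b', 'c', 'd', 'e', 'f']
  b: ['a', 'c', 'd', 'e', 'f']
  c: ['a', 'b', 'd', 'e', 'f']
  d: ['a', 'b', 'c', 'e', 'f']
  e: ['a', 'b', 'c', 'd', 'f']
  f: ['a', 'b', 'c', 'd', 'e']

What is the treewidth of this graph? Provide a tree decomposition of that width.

A single bag containing all 6 vertices is trivially a valid decomposition of width 5. Conversely, {a, b, c, d, e, f} is a clique of size 6, and the vertices of any clique must share a bag in every tree decomposition; so some bag has ≥ 6 vertices and tw(G) ≥ 5. Hence tw(G) = 5 exactly.

Treewidth 5.
Bags: B1 = {a, b, c, d, e, f}
Tree: (single bag)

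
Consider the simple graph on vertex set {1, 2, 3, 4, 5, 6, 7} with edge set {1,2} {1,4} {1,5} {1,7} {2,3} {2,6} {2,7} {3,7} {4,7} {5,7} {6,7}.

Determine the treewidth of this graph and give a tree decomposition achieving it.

The largest bag has 3 vertices, giving width 2; this decomposition certifies tw(G) ≤ 2. On the other hand G contains the 3-clique {1, 2, 7}. A clique must lie in a single bag of any decomposition, so no decomposition can have width below 2. The upper and lower bounds meet at 2, so that is the treewidth.

Treewidth 2.
One such decomposition:
Bags: B1 = {1, 4, 7}  B2 = {1, 2, 7}  B3 = {2, 6, 7}  B4 = {1, 5, 7}  B5 = {2, 3, 7}
Tree: B1–B2, B2–B3, B2–B4, B2–B5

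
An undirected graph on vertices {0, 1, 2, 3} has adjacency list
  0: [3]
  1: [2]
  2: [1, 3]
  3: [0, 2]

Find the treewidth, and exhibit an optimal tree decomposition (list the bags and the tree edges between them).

The largest bag has 2 vertices, giving width 1; this decomposition certifies tw(G) ≤ 1. Any graph with an edge has treewidth ≥ 1, and G has the edge 1–2. Hence tw(G) = 1 exactly.

Treewidth 1.
One such decomposition:
Bags: B1 = {1, 2}  B2 = {2, 3}  B3 = {0, 3}
Tree: B1–B2, B2–B3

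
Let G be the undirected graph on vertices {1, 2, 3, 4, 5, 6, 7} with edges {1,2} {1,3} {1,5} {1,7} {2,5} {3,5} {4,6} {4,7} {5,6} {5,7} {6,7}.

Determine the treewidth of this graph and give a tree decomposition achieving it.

Each bag holds 3 vertices, so the decomposition has width 2, which upper-bounds the treewidth. For the lower bound, the 3 vertices {4, 6, 7} are pairwise adjacent, and any tree decomposition puts a clique entirely inside one bag — forcing width ≥ 2. Hence tw(G) = 2 exactly.

Treewidth 2.
Bags: B1 = {1, 2, 5}  B2 = {1, 5, 7}  B3 = {5, 6, 7}  B4 = {1, 3, 5}  B5 = {4, 6, 7}
Tree: B1–B2, B2–B3, B1–B4, B3–B5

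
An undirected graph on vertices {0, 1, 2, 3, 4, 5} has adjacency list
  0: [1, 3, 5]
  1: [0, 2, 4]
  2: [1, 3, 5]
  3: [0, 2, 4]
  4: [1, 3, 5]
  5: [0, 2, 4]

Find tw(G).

A width-3 tree decomposition is:
Bags: B1 = {0, 1, 2, 4}  B2 = {0, 2, 3, 4}  B3 = {0, 2, 4, 5}
Tree: B1–B2, B2–B3
Each bag holds 4 vertices, so the decomposition has width 3, which upper-bounds the treewidth. For the lower bound: the 4 vertex sets {1,4}, {2,3}, {0}, {5} are disjoint, each induces a connected subgraph, and every pair is joined by at least one edge of G. Contracting each set to a single vertex therefore yields K_{4} as a minor, and since treewidth is minor-monotone, tw(G) ≥ tw(K_{4}) = 3. Hence tw(G) = 3 exactly.

3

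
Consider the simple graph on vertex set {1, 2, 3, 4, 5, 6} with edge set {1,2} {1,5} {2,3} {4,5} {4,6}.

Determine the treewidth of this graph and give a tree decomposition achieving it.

The largest bag has 2 vertices, giving width 1; this decomposition certifies tw(G) ≤ 1. Any graph with an edge has treewidth ≥ 1, and G has the edge 3–2. Hence tw(G) = 1 exactly.

Treewidth 1.
One such decomposition:
Bags: B1 = {2, 3}  B2 = {1, 2}  B3 = {1, 5}  B4 = {4, 5}  B5 = {4, 6}
Tree: B1–B2, B2–B3, B3–B4, B4–B5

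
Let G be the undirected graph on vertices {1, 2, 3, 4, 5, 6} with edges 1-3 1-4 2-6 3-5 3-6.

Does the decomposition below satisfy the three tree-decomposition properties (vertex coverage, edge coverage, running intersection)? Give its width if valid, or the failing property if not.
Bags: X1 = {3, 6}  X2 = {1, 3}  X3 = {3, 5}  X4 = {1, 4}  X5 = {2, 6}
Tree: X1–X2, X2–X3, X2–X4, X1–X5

Vertex coverage: the bags together contain {1, 2, 3, 4, 5, 6}, the full vertex set. Edge coverage: each edge of G has both endpoints in at least one bag. Running intersection: for every vertex, the bags containing it form a connected subtree. All three properties hold, so this is a valid tree decomposition of width max|bag| − 1 = 1, and hence tw(G) ≤ 1.

Yes; width 1.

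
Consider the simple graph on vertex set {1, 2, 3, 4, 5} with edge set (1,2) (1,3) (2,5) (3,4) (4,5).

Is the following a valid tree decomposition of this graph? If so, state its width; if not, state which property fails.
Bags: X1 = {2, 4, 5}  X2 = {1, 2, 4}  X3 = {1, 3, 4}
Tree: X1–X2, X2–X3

Checking the three conditions: (i) the bags cover all of {1, 2, 3, 4, 5}; (ii) for each edge, some bag contains both endpoints; (iii) the bags containing any fixed vertex form a subtree. All hold, so the decomposition is valid with width 3 − 1 = 2.

Yes; width 2.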